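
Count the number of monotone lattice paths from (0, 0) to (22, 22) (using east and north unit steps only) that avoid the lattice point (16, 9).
Number of paths = 2048668966020

Total paths from (0, 0) to (22, 22): C(44, 22) = 2104098963720. Paths through (16, 9): (paths (0, 0) → (16, 9)) × (paths (16, 9) → (22, 22)) = C(25, 16) · C(19, 6) = 2042975 · 27132 = 55429997700. Avoidance count = 2104098963720 − 55429997700 = 2048668966020.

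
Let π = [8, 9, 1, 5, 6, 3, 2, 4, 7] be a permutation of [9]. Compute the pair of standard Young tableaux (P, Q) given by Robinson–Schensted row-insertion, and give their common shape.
P = [1, 2, 4, 7] / [3, 6] / [5, 9] / [8];  Q = [1, 2, 5, 9] / [3, 4] / [6, 8] / [7];  common shape = (4, 2, 2, 1)

Row-insert the values π_1, π_2, … into P one at a time, bumping the leftmost entry strictly greater than the inserted value down to the next row. The recording tableau Q records, in position (i, j), the step at which that cell was added to P.
  Insert 8 (step 1): P = [8];  Q = [1]
  Insert 9 (step 2): P = [8, 9];  Q = [1, 2]
  Insert 1 (step 3): P = [1, 9] / [8];  Q = [1, 2] / [3]
  Insert 5 (step 4): P = [1, 5] / [8, 9];  Q = [1, 2] / [3, 4]
  Insert 6 (step 5): P = [1, 5, 6] / [8, 9];  Q = [1, 2, 5] / [3, 4]
  Insert 3 (step 6): P = [1, 3, 6] / [5, 9] / [8];  Q = [1, 2, 5] / [3, 4] / [6]
  Insert 2 (step 7): P = [1, 2, 6] / [3, 9] / [5] / [8];  Q = [1, 2, 5] / [3, 4] / [6] / [7]
  Insert 4 (step 8): P = [1, 2, 4] / [3, 6] / [5, 9] / [8];  Q = [1, 2, 5] / [3, 4] / [6, 8] / [7]
  Insert 7 (step 9): P = [1, 2, 4, 7] / [3, 6] / [5, 9] / [8];  Q = [1, 2, 5, 9] / [3, 4] / [6, 8] / [7]
Final shape: (4, 2, 2, 1).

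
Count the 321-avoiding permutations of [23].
C_23 = 343059613650

These 321-avoiding permutations are counted by the Catalan number C_n = (1/(n + 1)) · C(2n, n). For n = 23: C_23 = (1/24) · C(46, 23) = 8233430727600/24 = 343059613650.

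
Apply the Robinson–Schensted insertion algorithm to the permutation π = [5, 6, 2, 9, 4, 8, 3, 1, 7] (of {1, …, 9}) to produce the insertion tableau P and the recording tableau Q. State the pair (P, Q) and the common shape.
P = [1, 3, 7] / [2, 6, 8] / [4, 9] / [5];  Q = [1, 2, 4] / [3, 5, 6] / [7, 9] / [8];  common shape = (3, 3, 2, 1)

Row-insert the values π_1, π_2, … into P one at a time, bumping the leftmost entry strictly greater than the inserted value down to the next row. The recording tableau Q records, in position (i, j), the step at which that cell was added to P.
  Insert 5 (step 1): P = [5];  Q = [1]
  Insert 6 (step 2): P = [5, 6];  Q = [1, 2]
  Insert 2 (step 3): P = [2, 6] / [5];  Q = [1, 2] / [3]
  Insert 9 (step 4): P = [2, 6, 9] / [5];  Q = [1, 2, 4] / [3]
  Insert 4 (step 5): P = [2, 4, 9] / [5, 6];  Q = [1, 2, 4] / [3, 5]
  Insert 8 (step 6): P = [2, 4, 8] / [5, 6, 9];  Q = [1, 2, 4] / [3, 5, 6]
  Insert 3 (step 7): P = [2, 3, 8] / [4, 6, 9] / [5];  Q = [1, 2, 4] / [3, 5, 6] / [7]
  Insert 1 (step 8): P = [1, 3, 8] / [2, 6, 9] / [4] / [5];  Q = [1, 2, 4] / [3, 5, 6] / [7] / [8]
  Insert 7 (step 9): P = [1, 3, 7] / [2, 6, 8] / [4, 9] / [5];  Q = [1, 2, 4] / [3, 5, 6] / [7, 9] / [8]
Final shape: (3, 3, 2, 1).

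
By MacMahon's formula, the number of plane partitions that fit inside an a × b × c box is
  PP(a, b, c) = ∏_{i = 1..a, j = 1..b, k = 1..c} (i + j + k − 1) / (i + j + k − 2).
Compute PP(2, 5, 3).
PP(2, 5, 3) = 1176

Evaluate the triple product over i = 1..2, j = 1..5, k = 1..3. The factors are (2/1) · (3/2) · (4/3) · (3/2) · (4/3) · (5/4) · (4/3) · (5/4) · … (30 factors total). The numerators and denominators telescope so the product is an integer; carrying out the multiplication exactly gives PP(2, 5, 3) = 1176.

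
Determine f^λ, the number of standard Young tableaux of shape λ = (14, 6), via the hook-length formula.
# SYT of shape (14, 6) = 23256

Hook-length formula: f^λ = n! / Π hook(c), product over all cells c of the Young diagram. For λ = (14, 6), n = 20 boxes. Hook lengths by row (left-to-right, top-to-bottom): [15, 14, 13, 12, 11, 10, 8, 7, 6, 5, 4, 3, 2, 1]; [6, 5, 4, 3, 2, 1]. Product of hooks = 104613949440000. So f^λ = 20! / 104613949440000 = 2432902008176640000 / 104613949440000 = 23256.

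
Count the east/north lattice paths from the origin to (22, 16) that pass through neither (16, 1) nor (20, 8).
Number of paths = 22099439667

Inclusion–exclusion. Total paths: C(38, 22) = 22239974430. Through P₁: C(17, 16)·C(21, 6) = 922488. Through P₂: C(28, 20)·C(10, 2) = 139864725. Since P₁ is strictly southwest of P₂, a monotone path through both must visit P₁ then P₂; paths through both = C(17, 16)·C(11, 4)·C(10, 2) = 252450. Avoid both = 22239974430 − 922488 − 139864725 + 252450 = 22099439667.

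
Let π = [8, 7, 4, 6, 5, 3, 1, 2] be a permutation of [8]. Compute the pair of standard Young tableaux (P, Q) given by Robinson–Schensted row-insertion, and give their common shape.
P = [1, 2] / [3, 5] / [4] / [6] / [7] / [8];  Q = [1, 4] / [2, 8] / [3] / [5] / [6] / [7];  common shape = (2, 2, 1, 1, 1, 1)

Row-insert the values π_1, π_2, … into P one at a time, bumping the leftmost entry strictly greater than the inserted value down to the next row. The recording tableau Q records, in position (i, j), the step at which that cell was added to P.
  Insert 8 (step 1): P = [8];  Q = [1]
  Insert 7 (step 2): P = [7] / [8];  Q = [1] / [2]
  Insert 4 (step 3): P = [4] / [7] / [8];  Q = [1] / [2] / [3]
  Insert 6 (step 4): P = [4, 6] / [7] / [8];  Q = [1, 4] / [2] / [3]
  Insert 5 (step 5): P = [4, 5] / [6] / [7] / [8];  Q = [1, 4] / [2] / [3] / [5]
  Insert 3 (step 6): P = [3, 5] / [4] / [6] / [7] / [8];  Q = [1, 4] / [2] / [3] / [5] / [6]
  Insert 1 (step 7): P = [1, 5] / [3] / [4] / [6] / [7] / [8];  Q = [1, 4] / [2] / [3] / [5] / [6] / [7]
  Insert 2 (step 8): P = [1, 2] / [3, 5] / [4] / [6] / [7] / [8];  Q = [1, 4] / [2, 8] / [3] / [5] / [6] / [7]
Final shape: (2, 2, 1, 1, 1, 1).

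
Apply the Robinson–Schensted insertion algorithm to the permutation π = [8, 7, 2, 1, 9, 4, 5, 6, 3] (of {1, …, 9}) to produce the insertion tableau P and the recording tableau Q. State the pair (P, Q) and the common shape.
P = [1, 3, 5, 6] / [2, 4] / [7, 9] / [8];  Q = [1, 5, 7, 8] / [2, 6] / [3, 9] / [4];  common shape = (4, 2, 2, 1)

Row-insert the values π_1, π_2, … into P one at a time, bumping the leftmost entry strictly greater than the inserted value down to the next row. The recording tableau Q records, in position (i, j), the step at which that cell was added to P.
  Insert 8 (step 1): P = [8];  Q = [1]
  Insert 7 (step 2): P = [7] / [8];  Q = [1] / [2]
  Insert 2 (step 3): P = [2] / [7] / [8];  Q = [1] / [2] / [3]
  Insert 1 (step 4): P = [1] / [2] / [7] / [8];  Q = [1] / [2] / [3] / [4]
  Insert 9 (step 5): P = [1, 9] / [2] / [7] / [8];  Q = [1, 5] / [2] / [3] / [4]
  Insert 4 (step 6): P = [1, 4] / [2, 9] / [7] / [8];  Q = [1, 5] / [2, 6] / [3] / [4]
  Insert 5 (step 7): P = [1, 4, 5] / [2, 9] / [7] / [8];  Q = [1, 5, 7] / [2, 6] / [3] / [4]
  Insert 6 (step 8): P = [1, 4, 5, 6] / [2, 9] / [7] / [8];  Q = [1, 5, 7, 8] / [2, 6] / [3] / [4]
  Insert 3 (step 9): P = [1, 3, 5, 6] / [2, 4] / [7, 9] / [8];  Q = [1, 5, 7, 8] / [2, 6] / [3, 9] / [4]
Final shape: (4, 2, 2, 1).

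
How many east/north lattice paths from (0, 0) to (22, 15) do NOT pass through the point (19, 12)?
Number of paths = 6541789260

Total paths from (0, 0) to (22, 15): C(37, 22) = 9364199760. Paths through (19, 12): (paths (0, 0) → (19, 12)) × (paths (19, 12) → (22, 15)) = C(31, 19) · C(6, 3) = 141120525 · 20 = 2822410500. Avoidance count = 9364199760 − 2822410500 = 6541789260.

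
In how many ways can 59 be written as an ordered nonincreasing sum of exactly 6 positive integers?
p(59, 6 parts) = 11720

Partitions of n into exactly k parts are in bijection with partitions of n − k into at most k parts (subtract 1 from each part). So p(59, exactly 6) = p(53, parts ≤ 6). Computing via the recurrence p(m, j) = p(m, j−1) + p(m−j, j) gives 11720.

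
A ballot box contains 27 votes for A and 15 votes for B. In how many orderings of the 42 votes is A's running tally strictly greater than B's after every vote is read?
Strict-lead orderings = 28192122176

Total orderings of the 42 votes with 27 for A: C(42, 27) = 98672427616. By the Bertrand ballot formula (Cycle Lemma / reflection principle), the number of orderings in which A is strictly ahead of B throughout is (p − q)/(p + q) · C(p + q, p) = (27 − 15)/(27 + 15) · 98672427616 = 28192122176.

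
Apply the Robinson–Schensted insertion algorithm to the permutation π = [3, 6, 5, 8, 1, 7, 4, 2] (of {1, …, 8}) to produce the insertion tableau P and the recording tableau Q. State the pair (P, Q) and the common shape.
P = [1, 2, 7] / [3, 4] / [5, 8] / [6];  Q = [1, 2, 4] / [3, 6] / [5, 7] / [8];  common shape = (3, 2, 2, 1)

Row-insert the values π_1, π_2, … into P one at a time, bumping the leftmost entry strictly greater than the inserted value down to the next row. The recording tableau Q records, in position (i, j), the step at which that cell was added to P.
  Insert 3 (step 1): P = [3];  Q = [1]
  Insert 6 (step 2): P = [3, 6];  Q = [1, 2]
  Insert 5 (step 3): P = [3, 5] / [6];  Q = [1, 2] / [3]
  Insert 8 (step 4): P = [3, 5, 8] / [6];  Q = [1, 2, 4] / [3]
  Insert 1 (step 5): P = [1, 5, 8] / [3] / [6];  Q = [1, 2, 4] / [3] / [5]
  Insert 7 (step 6): P = [1, 5, 7] / [3, 8] / [6];  Q = [1, 2, 4] / [3, 6] / [5]
  Insert 4 (step 7): P = [1, 4, 7] / [3, 5] / [6, 8];  Q = [1, 2, 4] / [3, 6] / [5, 7]
  Insert 2 (step 8): P = [1, 2, 7] / [3, 4] / [5, 8] / [6];  Q = [1, 2, 4] / [3, 6] / [5, 7] / [8]
Final shape: (3, 2, 2, 1).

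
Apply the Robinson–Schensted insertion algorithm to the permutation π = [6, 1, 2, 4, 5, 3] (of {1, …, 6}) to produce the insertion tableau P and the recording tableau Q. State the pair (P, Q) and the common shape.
P = [1, 2, 3, 5] / [4] / [6];  Q = [1, 3, 4, 5] / [2] / [6];  common shape = (4, 1, 1)

Row-insert the values π_1, π_2, … into P one at a time, bumping the leftmost entry strictly greater than the inserted value down to the next row. The recording tableau Q records, in position (i, j), the step at which that cell was added to P.
  Insert 6 (step 1): P = [6];  Q = [1]
  Insert 1 (step 2): P = [1] / [6];  Q = [1] / [2]
  Insert 2 (step 3): P = [1, 2] / [6];  Q = [1, 3] / [2]
  Insert 4 (step 4): P = [1, 2, 4] / [6];  Q = [1, 3, 4] / [2]
  Insert 5 (step 5): P = [1, 2, 4, 5] / [6];  Q = [1, 3, 4, 5] / [2]
  Insert 3 (step 6): P = [1, 2, 3, 5] / [4] / [6];  Q = [1, 3, 4, 5] / [2] / [6]
Final shape: (4, 1, 1).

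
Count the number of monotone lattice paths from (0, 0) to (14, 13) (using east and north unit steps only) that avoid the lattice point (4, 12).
Number of paths = 20038280

Total paths from (0, 0) to (14, 13): C(27, 14) = 20058300. Paths through (4, 12): (paths (0, 0) → (4, 12)) × (paths (4, 12) → (14, 13)) = C(16, 4) · C(11, 10) = 1820 · 11 = 20020. Avoidance count = 20058300 − 20020 = 20038280.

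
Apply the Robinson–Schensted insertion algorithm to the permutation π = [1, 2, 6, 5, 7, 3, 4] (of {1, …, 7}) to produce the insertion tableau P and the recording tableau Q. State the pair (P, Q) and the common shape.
P = [1, 2, 3, 4] / [5, 7] / [6];  Q = [1, 2, 3, 5] / [4, 7] / [6];  common shape = (4, 2, 1)

Row-insert the values π_1, π_2, … into P one at a time, bumping the leftmost entry strictly greater than the inserted value down to the next row. The recording tableau Q records, in position (i, j), the step at which that cell was added to P.
  Insert 1 (step 1): P = [1];  Q = [1]
  Insert 2 (step 2): P = [1, 2];  Q = [1, 2]
  Insert 6 (step 3): P = [1, 2, 6];  Q = [1, 2, 3]
  Insert 5 (step 4): P = [1, 2, 5] / [6];  Q = [1, 2, 3] / [4]
  Insert 7 (step 5): P = [1, 2, 5, 7] / [6];  Q = [1, 2, 3, 5] / [4]
  Insert 3 (step 6): P = [1, 2, 3, 7] / [5] / [6];  Q = [1, 2, 3, 5] / [4] / [6]
  Insert 4 (step 7): P = [1, 2, 3, 4] / [5, 7] / [6];  Q = [1, 2, 3, 5] / [4, 7] / [6]
Final shape: (4, 2, 1).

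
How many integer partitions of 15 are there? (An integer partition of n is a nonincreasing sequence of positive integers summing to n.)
p(15) = 176

Compute p(n) via the recurrence p(n, m) = p(n, m−1) + p(n−m, m), where p(n, m) counts partitions of n with all parts ≤ m and p(n) = p(n, n). The base cases are p(0, m) = 1 and p(n, 0) = 0 for n > 0. Filling the table yields p(15) = 176. (Euler's pentagonal recurrence is an alternative.)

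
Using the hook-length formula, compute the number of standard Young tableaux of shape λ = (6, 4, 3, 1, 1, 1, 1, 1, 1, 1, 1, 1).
# SYT of shape (6, 4, 3, 1, 1, 1, 1, 1, 1, 1, 1, 1) = 134491500

Hook-length formula: f^λ = n! / Π hook(c), product over all cells c of the Young diagram. For λ = (6, 4, 3, 1, 1, 1, 1, 1, 1, 1, 1, 1), n = 22 boxes. Hook lengths by row (left-to-right, top-to-bottom): [17, 7, 6, 4, 2, 1]; [14, 4, 3, 1]; [12, 2, 1]; [9]; [8]; [7]; [6]; [5]; [4]; [3]; [2]; [1]. Product of hooks = 8357410897920. So f^λ = 22! / 8357410897920 = 1124000727777607680000 / 8357410897920 = 134491500.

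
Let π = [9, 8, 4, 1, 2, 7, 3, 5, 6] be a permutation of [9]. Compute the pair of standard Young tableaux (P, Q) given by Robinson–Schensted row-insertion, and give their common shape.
P = [1, 2, 3, 5, 6] / [4, 7] / [8] / [9];  Q = [1, 5, 6, 8, 9] / [2, 7] / [3] / [4];  common shape = (5, 2, 1, 1)

Row-insert the values π_1, π_2, … into P one at a time, bumping the leftmost entry strictly greater than the inserted value down to the next row. The recording tableau Q records, in position (i, j), the step at which that cell was added to P.
  Insert 9 (step 1): P = [9];  Q = [1]
  Insert 8 (step 2): P = [8] / [9];  Q = [1] / [2]
  Insert 4 (step 3): P = [4] / [8] / [9];  Q = [1] / [2] / [3]
  Insert 1 (step 4): P = [1] / [4] / [8] / [9];  Q = [1] / [2] / [3] / [4]
  Insert 2 (step 5): P = [1, 2] / [4] / [8] / [9];  Q = [1, 5] / [2] / [3] / [4]
  Insert 7 (step 6): P = [1, 2, 7] / [4] / [8] / [9];  Q = [1, 5, 6] / [2] / [3] / [4]
  Insert 3 (step 7): P = [1, 2, 3] / [4, 7] / [8] / [9];  Q = [1, 5, 6] / [2, 7] / [3] / [4]
  Insert 5 (step 8): P = [1, 2, 3, 5] / [4, 7] / [8] / [9];  Q = [1, 5, 6, 8] / [2, 7] / [3] / [4]
  Insert 6 (step 9): P = [1, 2, 3, 5, 6] / [4, 7] / [8] / [9];  Q = [1, 5, 6, 8, 9] / [2, 7] / [3] / [4]
Final shape: (5, 2, 1, 1).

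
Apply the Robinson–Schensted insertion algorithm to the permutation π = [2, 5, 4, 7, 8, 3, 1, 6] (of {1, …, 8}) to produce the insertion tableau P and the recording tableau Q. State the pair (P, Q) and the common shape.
P = [1, 3, 6, 8] / [2, 7] / [4] / [5];  Q = [1, 2, 4, 5] / [3, 8] / [6] / [7];  common shape = (4, 2, 1, 1)

Row-insert the values π_1, π_2, … into P one at a time, bumping the leftmost entry strictly greater than the inserted value down to the next row. The recording tableau Q records, in position (i, j), the step at which that cell was added to P.
  Insert 2 (step 1): P = [2];  Q = [1]
  Insert 5 (step 2): P = [2, 5];  Q = [1, 2]
  Insert 4 (step 3): P = [2, 4] / [5];  Q = [1, 2] / [3]
  Insert 7 (step 4): P = [2, 4, 7] / [5];  Q = [1, 2, 4] / [3]
  Insert 8 (step 5): P = [2, 4, 7, 8] / [5];  Q = [1, 2, 4, 5] / [3]
  Insert 3 (step 6): P = [2, 3, 7, 8] / [4] / [5];  Q = [1, 2, 4, 5] / [3] / [6]
  Insert 1 (step 7): P = [1, 3, 7, 8] / [2] / [4] / [5];  Q = [1, 2, 4, 5] / [3] / [6] / [7]
  Insert 6 (step 8): P = [1, 3, 6, 8] / [2, 7] / [4] / [5];  Q = [1, 2, 4, 5] / [3, 8] / [6] / [7]
Final shape: (4, 2, 1, 1).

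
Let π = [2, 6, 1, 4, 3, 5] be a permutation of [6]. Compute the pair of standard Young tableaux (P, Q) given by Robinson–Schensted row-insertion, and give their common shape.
P = [1, 3, 5] / [2, 4] / [6];  Q = [1, 2, 6] / [3, 4] / [5];  common shape = (3, 2, 1)

Row-insert the values π_1, π_2, … into P one at a time, bumping the leftmost entry strictly greater than the inserted value down to the next row. The recording tableau Q records, in position (i, j), the step at which that cell was added to P.
  Insert 2 (step 1): P = [2];  Q = [1]
  Insert 6 (step 2): P = [2, 6];  Q = [1, 2]
  Insert 1 (step 3): P = [1, 6] / [2];  Q = [1, 2] / [3]
  Insert 4 (step 4): P = [1, 4] / [2, 6];  Q = [1, 2] / [3, 4]
  Insert 3 (step 5): P = [1, 3] / [2, 4] / [6];  Q = [1, 2] / [3, 4] / [5]
  Insert 5 (step 6): P = [1, 3, 5] / [2, 4] / [6];  Q = [1, 2, 6] / [3, 4] / [5]
Final shape: (3, 2, 1).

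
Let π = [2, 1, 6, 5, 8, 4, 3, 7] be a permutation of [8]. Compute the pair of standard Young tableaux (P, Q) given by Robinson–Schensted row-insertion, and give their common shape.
P = [1, 3, 7] / [2, 4, 8] / [5] / [6];  Q = [1, 3, 5] / [2, 4, 8] / [6] / [7];  common shape = (3, 3, 1, 1)

Row-insert the values π_1, π_2, … into P one at a time, bumping the leftmost entry strictly greater than the inserted value down to the next row. The recording tableau Q records, in position (i, j), the step at which that cell was added to P.
  Insert 2 (step 1): P = [2];  Q = [1]
  Insert 1 (step 2): P = [1] / [2];  Q = [1] / [2]
  Insert 6 (step 3): P = [1, 6] / [2];  Q = [1, 3] / [2]
  Insert 5 (step 4): P = [1, 5] / [2, 6];  Q = [1, 3] / [2, 4]
  Insert 8 (step 5): P = [1, 5, 8] / [2, 6];  Q = [1, 3, 5] / [2, 4]
  Insert 4 (step 6): P = [1, 4, 8] / [2, 5] / [6];  Q = [1, 3, 5] / [2, 4] / [6]
  Insert 3 (step 7): P = [1, 3, 8] / [2, 4] / [5] / [6];  Q = [1, 3, 5] / [2, 4] / [6] / [7]
  Insert 7 (step 8): P = [1, 3, 7] / [2, 4, 8] / [5] / [6];  Q = [1, 3, 5] / [2, 4, 8] / [6] / [7]
Final shape: (3, 3, 1, 1).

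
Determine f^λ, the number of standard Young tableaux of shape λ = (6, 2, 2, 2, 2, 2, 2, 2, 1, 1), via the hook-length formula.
# SYT of shape (6, 2, 2, 2, 2, 2, 2, 2, 1, 1) = 42678636

Hook-length formula: f^λ = n! / Π hook(c), product over all cells c of the Young diagram. For λ = (6, 2, 2, 2, 2, 2, 2, 2, 1, 1), n = 22 boxes. Hook lengths by row (left-to-right, top-to-bottom): [15, 12, 4, 3, 2, 1]; [10, 7]; [9, 6]; [8, 5]; [7, 4]; [6, 3]; [5, 2]; [4, 1]; [2]; [1]. Product of hooks = 26336378880000. So f^λ = 22! / 26336378880000 = 1124000727777607680000 / 26336378880000 = 42678636.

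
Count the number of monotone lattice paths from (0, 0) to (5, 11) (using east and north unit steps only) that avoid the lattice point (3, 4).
Number of paths = 3108

Total paths from (0, 0) to (5, 11): C(16, 5) = 4368. Paths through (3, 4): (paths (0, 0) → (3, 4)) × (paths (3, 4) → (5, 11)) = C(7, 3) · C(9, 2) = 35 · 36 = 1260. Avoidance count = 4368 − 1260 = 3108.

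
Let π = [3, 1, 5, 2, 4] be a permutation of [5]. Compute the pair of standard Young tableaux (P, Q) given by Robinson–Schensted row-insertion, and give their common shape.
P = [1, 2, 4] / [3, 5];  Q = [1, 3, 5] / [2, 4];  common shape = (3, 2)

Row-insert the values π_1, π_2, … into P one at a time, bumping the leftmost entry strictly greater than the inserted value down to the next row. The recording tableau Q records, in position (i, j), the step at which that cell was added to P.
  Insert 3 (step 1): P = [3];  Q = [1]
  Insert 1 (step 2): P = [1] / [3];  Q = [1] / [2]
  Insert 5 (step 3): P = [1, 5] / [3];  Q = [1, 3] / [2]
  Insert 2 (step 4): P = [1, 2] / [3, 5];  Q = [1, 3] / [2, 4]
  Insert 4 (step 5): P = [1, 2, 4] / [3, 5];  Q = [1, 3, 5] / [2, 4]
Final shape: (3, 2).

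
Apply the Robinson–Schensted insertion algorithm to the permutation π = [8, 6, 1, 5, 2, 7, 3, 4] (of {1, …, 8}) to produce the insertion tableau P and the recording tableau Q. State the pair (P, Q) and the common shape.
P = [1, 2, 3, 4] / [5, 7] / [6] / [8];  Q = [1, 4, 6, 8] / [2, 7] / [3] / [5];  common shape = (4, 2, 1, 1)

Row-insert the values π_1, π_2, … into P one at a time, bumping the leftmost entry strictly greater than the inserted value down to the next row. The recording tableau Q records, in position (i, j), the step at which that cell was added to P.
  Insert 8 (step 1): P = [8];  Q = [1]
  Insert 6 (step 2): P = [6] / [8];  Q = [1] / [2]
  Insert 1 (step 3): P = [1] / [6] / [8];  Q = [1] / [2] / [3]
  Insert 5 (step 4): P = [1, 5] / [6] / [8];  Q = [1, 4] / [2] / [3]
  Insert 2 (step 5): P = [1, 2] / [5] / [6] / [8];  Q = [1, 4] / [2] / [3] / [5]
  Insert 7 (step 6): P = [1, 2, 7] / [5] / [6] / [8];  Q = [1, 4, 6] / [2] / [3] / [5]
  Insert 3 (step 7): P = [1, 2, 3] / [5, 7] / [6] / [8];  Q = [1, 4, 6] / [2, 7] / [3] / [5]
  Insert 4 (step 8): P = [1, 2, 3, 4] / [5, 7] / [6] / [8];  Q = [1, 4, 6, 8] / [2, 7] / [3] / [5]
Final shape: (4, 2, 1, 1).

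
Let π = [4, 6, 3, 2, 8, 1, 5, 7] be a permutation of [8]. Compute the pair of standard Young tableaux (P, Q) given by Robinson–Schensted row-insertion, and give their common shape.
P = [1, 5, 7] / [2, 6, 8] / [3] / [4];  Q = [1, 2, 5] / [3, 7, 8] / [4] / [6];  common shape = (3, 3, 1, 1)

Row-insert the values π_1, π_2, … into P one at a time, bumping the leftmost entry strictly greater than the inserted value down to the next row. The recording tableau Q records, in position (i, j), the step at which that cell was added to P.
  Insert 4 (step 1): P = [4];  Q = [1]
  Insert 6 (step 2): P = [4, 6];  Q = [1, 2]
  Insert 3 (step 3): P = [3, 6] / [4];  Q = [1, 2] / [3]
  Insert 2 (step 4): P = [2, 6] / [3] / [4];  Q = [1, 2] / [3] / [4]
  Insert 8 (step 5): P = [2, 6, 8] / [3] / [4];  Q = [1, 2, 5] / [3] / [4]
  Insert 1 (step 6): P = [1, 6, 8] / [2] / [3] / [4];  Q = [1, 2, 5] / [3] / [4] / [6]
  Insert 5 (step 7): P = [1, 5, 8] / [2, 6] / [3] / [4];  Q = [1, 2, 5] / [3, 7] / [4] / [6]
  Insert 7 (step 8): P = [1, 5, 7] / [2, 6, 8] / [3] / [4];  Q = [1, 2, 5] / [3, 7, 8] / [4] / [6]
Final shape: (3, 3, 1, 1).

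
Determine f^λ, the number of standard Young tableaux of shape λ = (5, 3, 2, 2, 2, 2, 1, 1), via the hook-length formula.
# SYT of shape (5, 3, 2, 2, 2, 2, 1, 1) = 3403400

Hook-length formula: f^λ = n! / Π hook(c), product over all cells c of the Young diagram. For λ = (5, 3, 2, 2, 2, 2, 1, 1), n = 18 boxes. Hook lengths by row (left-to-right, top-to-bottom): [12, 9, 4, 2, 1]; [9, 6, 1]; [7, 4]; [6, 3]; [5, 2]; [4, 1]; [2]; [1]. Product of hooks = 1881169920. So f^λ = 18! / 1881169920 = 6402373705728000 / 1881169920 = 3403400.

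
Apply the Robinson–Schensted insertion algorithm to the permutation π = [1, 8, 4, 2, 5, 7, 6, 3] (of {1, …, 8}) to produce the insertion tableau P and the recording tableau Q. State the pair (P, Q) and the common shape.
P = [1, 2, 3, 6] / [4, 5] / [7] / [8];  Q = [1, 2, 5, 6] / [3, 7] / [4] / [8];  common shape = (4, 2, 1, 1)

Row-insert the values π_1, π_2, … into P one at a time, bumping the leftmost entry strictly greater than the inserted value down to the next row. The recording tableau Q records, in position (i, j), the step at which that cell was added to P.
  Insert 1 (step 1): P = [1];  Q = [1]
  Insert 8 (step 2): P = [1, 8];  Q = [1, 2]
  Insert 4 (step 3): P = [1, 4] / [8];  Q = [1, 2] / [3]
  Insert 2 (step 4): P = [1, 2] / [4] / [8];  Q = [1, 2] / [3] / [4]
  Insert 5 (step 5): P = [1, 2, 5] / [4] / [8];  Q = [1, 2, 5] / [3] / [4]
  Insert 7 (step 6): P = [1, 2, 5, 7] / [4] / [8];  Q = [1, 2, 5, 6] / [3] / [4]
  Insert 6 (step 7): P = [1, 2, 5, 6] / [4, 7] / [8];  Q = [1, 2, 5, 6] / [3, 7] / [4]
  Insert 3 (step 8): P = [1, 2, 3, 6] / [4, 5] / [7] / [8];  Q = [1, 2, 5, 6] / [3, 7] / [4] / [8]
Final shape: (4, 2, 1, 1).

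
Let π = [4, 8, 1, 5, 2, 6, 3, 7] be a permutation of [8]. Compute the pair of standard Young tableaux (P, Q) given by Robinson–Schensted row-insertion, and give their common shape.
P = [1, 2, 3, 7] / [4, 5, 6] / [8];  Q = [1, 2, 6, 8] / [3, 4, 7] / [5];  common shape = (4, 3, 1)

Row-insert the values π_1, π_2, … into P one at a time, bumping the leftmost entry strictly greater than the inserted value down to the next row. The recording tableau Q records, in position (i, j), the step at which that cell was added to P.
  Insert 4 (step 1): P = [4];  Q = [1]
  Insert 8 (step 2): P = [4, 8];  Q = [1, 2]
  Insert 1 (step 3): P = [1, 8] / [4];  Q = [1, 2] / [3]
  Insert 5 (step 4): P = [1, 5] / [4, 8];  Q = [1, 2] / [3, 4]
  Insert 2 (step 5): P = [1, 2] / [4, 5] / [8];  Q = [1, 2] / [3, 4] / [5]
  Insert 6 (step 6): P = [1, 2, 6] / [4, 5] / [8];  Q = [1, 2, 6] / [3, 4] / [5]
  Insert 3 (step 7): P = [1, 2, 3] / [4, 5, 6] / [8];  Q = [1, 2, 6] / [3, 4, 7] / [5]
  Insert 7 (step 8): P = [1, 2, 3, 7] / [4, 5, 6] / [8];  Q = [1, 2, 6, 8] / [3, 4, 7] / [5]
Final shape: (4, 3, 1).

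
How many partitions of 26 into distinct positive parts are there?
q(26) = 165

A partition into distinct parts is a strictly decreasing sequence summing to n. The recurrence d(n, m) = d(n, m−1) + d(n−m, m−1) (use part m at most once) with q(n) = d(n, n) gives q(26) = 165. (Euler's theorem: # distinct-part partitions = # odd-part partitions.)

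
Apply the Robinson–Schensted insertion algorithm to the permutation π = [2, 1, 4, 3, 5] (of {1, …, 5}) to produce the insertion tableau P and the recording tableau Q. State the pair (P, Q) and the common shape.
P = [1, 3, 5] / [2, 4];  Q = [1, 3, 5] / [2, 4];  common shape = (3, 2)

Row-insert the values π_1, π_2, … into P one at a time, bumping the leftmost entry strictly greater than the inserted value down to the next row. The recording tableau Q records, in position (i, j), the step at which that cell was added to P.
  Insert 2 (step 1): P = [2];  Q = [1]
  Insert 1 (step 2): P = [1] / [2];  Q = [1] / [2]
  Insert 4 (step 3): P = [1, 4] / [2];  Q = [1, 3] / [2]
  Insert 3 (step 4): P = [1, 3] / [2, 4];  Q = [1, 3] / [2, 4]
  Insert 5 (step 5): P = [1, 3, 5] / [2, 4];  Q = [1, 3, 5] / [2, 4]
Final shape: (3, 2).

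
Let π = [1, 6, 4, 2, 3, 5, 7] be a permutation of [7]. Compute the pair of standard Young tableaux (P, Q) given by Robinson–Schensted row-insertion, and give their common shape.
P = [1, 2, 3, 5, 7] / [4] / [6];  Q = [1, 2, 5, 6, 7] / [3] / [4];  common shape = (5, 1, 1)

Row-insert the values π_1, π_2, … into P one at a time, bumping the leftmost entry strictly greater than the inserted value down to the next row. The recording tableau Q records, in position (i, j), the step at which that cell was added to P.
  Insert 1 (step 1): P = [1];  Q = [1]
  Insert 6 (step 2): P = [1, 6];  Q = [1, 2]
  Insert 4 (step 3): P = [1, 4] / [6];  Q = [1, 2] / [3]
  Insert 2 (step 4): P = [1, 2] / [4] / [6];  Q = [1, 2] / [3] / [4]
  Insert 3 (step 5): P = [1, 2, 3] / [4] / [6];  Q = [1, 2, 5] / [3] / [4]
  Insert 5 (step 6): P = [1, 2, 3, 5] / [4] / [6];  Q = [1, 2, 5, 6] / [3] / [4]
  Insert 7 (step 7): P = [1, 2, 3, 5, 7] / [4] / [6];  Q = [1, 2, 5, 6, 7] / [3] / [4]
Final shape: (5, 1, 1).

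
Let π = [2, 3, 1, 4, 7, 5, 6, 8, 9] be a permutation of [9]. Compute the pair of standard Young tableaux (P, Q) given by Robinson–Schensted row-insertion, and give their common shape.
P = [1, 3, 4, 5, 6, 8, 9] / [2, 7];  Q = [1, 2, 4, 5, 7, 8, 9] / [3, 6];  common shape = (7, 2)

Row-insert the values π_1, π_2, … into P one at a time, bumping the leftmost entry strictly greater than the inserted value down to the next row. The recording tableau Q records, in position (i, j), the step at which that cell was added to P.
  Insert 2 (step 1): P = [2];  Q = [1]
  Insert 3 (step 2): P = [2, 3];  Q = [1, 2]
  Insert 1 (step 3): P = [1, 3] / [2];  Q = [1, 2] / [3]
  Insert 4 (step 4): P = [1, 3, 4] / [2];  Q = [1, 2, 4] / [3]
  Insert 7 (step 5): P = [1, 3, 4, 7] / [2];  Q = [1, 2, 4, 5] / [3]
  Insert 5 (step 6): P = [1, 3, 4, 5] / [2, 7];  Q = [1, 2, 4, 5] / [3, 6]
  Insert 6 (step 7): P = [1, 3, 4, 5, 6] / [2, 7];  Q = [1, 2, 4, 5, 7] / [3, 6]
  Insert 8 (step 8): P = [1, 3, 4, 5, 6, 8] / [2, 7];  Q = [1, 2, 4, 5, 7, 8] / [3, 6]
  Insert 9 (step 9): P = [1, 3, 4, 5, 6, 8, 9] / [2, 7];  Q = [1, 2, 4, 5, 7, 8, 9] / [3, 6]
Final shape: (7, 2).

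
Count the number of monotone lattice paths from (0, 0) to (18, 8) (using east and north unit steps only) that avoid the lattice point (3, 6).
Number of paths = 1550851

Total paths from (0, 0) to (18, 8): C(26, 18) = 1562275. Paths through (3, 6): (paths (0, 0) → (3, 6)) × (paths (3, 6) → (18, 8)) = C(9, 3) · C(17, 15) = 84 · 136 = 11424. Avoidance count = 1562275 − 11424 = 1550851.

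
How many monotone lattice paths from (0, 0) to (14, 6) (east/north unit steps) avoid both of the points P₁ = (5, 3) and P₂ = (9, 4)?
Number of paths = 17305

Inclusion–exclusion. Total paths: C(20, 14) = 38760. Through P₁: C(8, 5)·C(12, 9) = 12320. Through P₂: C(13, 9)·C(7, 5) = 15015. Since P₁ is strictly southwest of P₂, a monotone path through both must visit P₁ then P₂; paths through both = C(8, 5)·C(5, 4)·C(7, 5) = 5880. Avoid both = 38760 − 12320 − 15015 + 5880 = 17305.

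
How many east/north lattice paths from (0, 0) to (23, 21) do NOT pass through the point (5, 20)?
Number of paths = 2012615390610

Total paths from (0, 0) to (23, 21): C(44, 23) = 2012616400080. Paths through (5, 20): (paths (0, 0) → (5, 20)) × (paths (5, 20) → (23, 21)) = C(25, 5) · C(19, 18) = 53130 · 19 = 1009470. Avoidance count = 2012616400080 − 1009470 = 2012615390610.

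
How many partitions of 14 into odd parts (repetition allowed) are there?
p_odd(14) = 22

Partitions of 14 using only odd parts 1, 3, 5, …: 13+1, 11+3, 11+1+1+1, 9+5, 9+3+1+1, 9+1+1+1+1+1, 7+7, 7+5+1+1, 7+3+3+1, 7+3+1+1+1+1, 7+1+1+1+1+1+1+1, 5+5+3+1, 5+5+1+1+1+1, 5+3+3+3, 5+3+3+1+1+1, 5+3+1+1+1+1+1+1, 5+1+1+1+1+1+1+1+1+1, 3+3+3+3+1+1, 3+3+3+1+1+1+1+1, 3+3+1+1+1+1+1+1+1+1, 3+1+1+1+1+1+1+1+1+1+1+1, 1+1+1+1+1+1+1+1+1+1+1+1+1+1. There are 22. (Euler: this equals q(14), the number of distinct-part partitions.)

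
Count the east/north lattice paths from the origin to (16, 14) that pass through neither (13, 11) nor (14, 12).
Number of paths = 67507323

Inclusion–exclusion. Total paths: C(30, 16) = 145422675. Through P₁: C(24, 13)·C(6, 3) = 49922880. Through P₂: C(26, 14)·C(4, 2) = 57946200. Since P₁ is strictly southwest of P₂, a monotone path through both must visit P₁ then P₂; paths through both = C(24, 13)·C(2, 1)·C(4, 2) = 29953728. Avoid both = 145422675 − 49922880 − 57946200 + 29953728 = 67507323.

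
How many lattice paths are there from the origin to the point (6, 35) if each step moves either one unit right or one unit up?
Number of paths = 4496388

A monotone lattice path from (0, 0) to (6, 35) consists of 6 east steps and 35 north steps in some order, so it is determined by which 6 of the 41 steps are east. The count is C(41, 6) = 4496388.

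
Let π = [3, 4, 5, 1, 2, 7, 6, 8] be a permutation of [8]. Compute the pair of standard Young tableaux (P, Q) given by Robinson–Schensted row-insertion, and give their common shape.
P = [1, 2, 5, 6, 8] / [3, 4, 7];  Q = [1, 2, 3, 6, 8] / [4, 5, 7];  common shape = (5, 3)

Row-insert the values π_1, π_2, … into P one at a time, bumping the leftmost entry strictly greater than the inserted value down to the next row. The recording tableau Q records, in position (i, j), the step at which that cell was added to P.
  Insert 3 (step 1): P = [3];  Q = [1]
  Insert 4 (step 2): P = [3, 4];  Q = [1, 2]
  Insert 5 (step 3): P = [3, 4, 5];  Q = [1, 2, 3]
  Insert 1 (step 4): P = [1, 4, 5] / [3];  Q = [1, 2, 3] / [4]
  Insert 2 (step 5): P = [1, 2, 5] / [3, 4];  Q = [1, 2, 3] / [4, 5]
  Insert 7 (step 6): P = [1, 2, 5, 7] / [3, 4];  Q = [1, 2, 3, 6] / [4, 5]
  Insert 6 (step 7): P = [1, 2, 5, 6] / [3, 4, 7];  Q = [1, 2, 3, 6] / [4, 5, 7]
  Insert 8 (step 8): P = [1, 2, 5, 6, 8] / [3, 4, 7];  Q = [1, 2, 3, 6, 8] / [4, 5, 7]
Final shape: (5, 3).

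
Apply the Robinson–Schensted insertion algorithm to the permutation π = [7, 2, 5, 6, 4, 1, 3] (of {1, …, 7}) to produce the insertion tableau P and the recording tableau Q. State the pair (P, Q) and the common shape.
P = [1, 3, 6] / [2, 4] / [5] / [7];  Q = [1, 3, 4] / [2, 7] / [5] / [6];  common shape = (3, 2, 1, 1)

Row-insert the values π_1, π_2, … into P one at a time, bumping the leftmost entry strictly greater than the inserted value down to the next row. The recording tableau Q records, in position (i, j), the step at which that cell was added to P.
  Insert 7 (step 1): P = [7];  Q = [1]
  Insert 2 (step 2): P = [2] / [7];  Q = [1] / [2]
  Insert 5 (step 3): P = [2, 5] / [7];  Q = [1, 3] / [2]
  Insert 6 (step 4): P = [2, 5, 6] / [7];  Q = [1, 3, 4] / [2]
  Insert 4 (step 5): P = [2, 4, 6] / [5] / [7];  Q = [1, 3, 4] / [2] / [5]
  Insert 1 (step 6): P = [1, 4, 6] / [2] / [5] / [7];  Q = [1, 3, 4] / [2] / [5] / [6]
  Insert 3 (step 7): P = [1, 3, 6] / [2, 4] / [5] / [7];  Q = [1, 3, 4] / [2, 7] / [5] / [6]
Final shape: (3, 2, 1, 1).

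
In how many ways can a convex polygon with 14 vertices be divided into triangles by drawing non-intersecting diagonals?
C_12 = 208012

These polygon triangulations are counted by the Catalan number C_n = (1/(n + 1)) · C(2n, n). For n = 12: C_12 = (1/13) · C(24, 12) = 2704156/13 = 208012.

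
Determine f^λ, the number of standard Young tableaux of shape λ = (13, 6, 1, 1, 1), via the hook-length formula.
# SYT of shape (13, 6, 1, 1, 1) = 13108480

Hook-length formula: f^λ = n! / Π hook(c), product over all cells c of the Young diagram. For λ = (13, 6, 1, 1, 1), n = 22 boxes. Hook lengths by row (left-to-right, top-to-bottom): [17, 13, 12, 11, 10, 9, 7, 6, 5, 4, 3, 2, 1]; [9, 5, 4, 3, 2, 1]; [3]; [2]; [1]. Product of hooks = 85746076416000. So f^λ = 22! / 85746076416000 = 1124000727777607680000 / 85746076416000 = 13108480.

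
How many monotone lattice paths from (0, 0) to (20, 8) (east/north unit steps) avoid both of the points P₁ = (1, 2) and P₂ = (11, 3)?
Number of paths = 1914143

Inclusion–exclusion. Total paths: C(28, 20) = 3108105. Through P₁: C(3, 1)·C(25, 19) = 531300. Through P₂: C(14, 11)·C(14, 9) = 728728. Since P₁ is strictly southwest of P₂, a monotone path through both must visit P₁ then P₂; paths through both = C(3, 1)·C(11, 10)·C(14, 9) = 66066. Avoid both = 3108105 − 531300 − 728728 + 66066 = 1914143.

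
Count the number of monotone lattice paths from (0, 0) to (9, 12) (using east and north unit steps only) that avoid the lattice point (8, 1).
Number of paths = 293822

Total paths from (0, 0) to (9, 12): C(21, 9) = 293930. Paths through (8, 1): (paths (0, 0) → (8, 1)) × (paths (8, 1) → (9, 12)) = C(9, 8) · C(12, 1) = 9 · 12 = 108. Avoidance count = 293930 − 108 = 293822.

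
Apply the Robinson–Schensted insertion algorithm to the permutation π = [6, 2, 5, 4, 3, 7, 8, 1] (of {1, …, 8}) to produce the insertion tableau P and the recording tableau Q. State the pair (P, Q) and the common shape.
P = [1, 3, 7, 8] / [2] / [4] / [5] / [6];  Q = [1, 3, 6, 7] / [2] / [4] / [5] / [8];  common shape = (4, 1, 1, 1, 1)

Row-insert the values π_1, π_2, … into P one at a time, bumping the leftmost entry strictly greater than the inserted value down to the next row. The recording tableau Q records, in position (i, j), the step at which that cell was added to P.
  Insert 6 (step 1): P = [6];  Q = [1]
  Insert 2 (step 2): P = [2] / [6];  Q = [1] / [2]
  Insert 5 (step 3): P = [2, 5] / [6];  Q = [1, 3] / [2]
  Insert 4 (step 4): P = [2, 4] / [5] / [6];  Q = [1, 3] / [2] / [4]
  Insert 3 (step 5): P = [2, 3] / [4] / [5] / [6];  Q = [1, 3] / [2] / [4] / [5]
  Insert 7 (step 6): P = [2, 3, 7] / [4] / [5] / [6];  Q = [1, 3, 6] / [2] / [4] / [5]
  Insert 8 (step 7): P = [2, 3, 7, 8] / [4] / [5] / [6];  Q = [1, 3, 6, 7] / [2] / [4] / [5]
  Insert 1 (step 8): P = [1, 3, 7, 8] / [2] / [4] / [5] / [6];  Q = [1, 3, 6, 7] / [2] / [4] / [5] / [8]
Final shape: (4, 1, 1, 1, 1).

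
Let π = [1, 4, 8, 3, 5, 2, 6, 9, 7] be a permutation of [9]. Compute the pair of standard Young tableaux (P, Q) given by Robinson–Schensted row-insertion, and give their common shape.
P = [1, 2, 5, 6, 7] / [3, 8, 9] / [4];  Q = [1, 2, 3, 7, 8] / [4, 5, 9] / [6];  common shape = (5, 3, 1)

Row-insert the values π_1, π_2, … into P one at a time, bumping the leftmost entry strictly greater than the inserted value down to the next row. The recording tableau Q records, in position (i, j), the step at which that cell was added to P.
  Insert 1 (step 1): P = [1];  Q = [1]
  Insert 4 (step 2): P = [1, 4];  Q = [1, 2]
  Insert 8 (step 3): P = [1, 4, 8];  Q = [1, 2, 3]
  Insert 3 (step 4): P = [1, 3, 8] / [4];  Q = [1, 2, 3] / [4]
  Insert 5 (step 5): P = [1, 3, 5] / [4, 8];  Q = [1, 2, 3] / [4, 5]
  Insert 2 (step 6): P = [1, 2, 5] / [3, 8] / [4];  Q = [1, 2, 3] / [4, 5] / [6]
  Insert 6 (step 7): P = [1, 2, 5, 6] / [3, 8] / [4];  Q = [1, 2, 3, 7] / [4, 5] / [6]
  Insert 9 (step 8): P = [1, 2, 5, 6, 9] / [3, 8] / [4];  Q = [1, 2, 3, 7, 8] / [4, 5] / [6]
  Insert 7 (step 9): P = [1, 2, 5, 6, 7] / [3, 8, 9] / [4];  Q = [1, 2, 3, 7, 8] / [4, 5, 9] / [6]
Final shape: (5, 3, 1).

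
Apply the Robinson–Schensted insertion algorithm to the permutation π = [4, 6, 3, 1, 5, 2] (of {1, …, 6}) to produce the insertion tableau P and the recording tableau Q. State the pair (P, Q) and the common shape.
P = [1, 2] / [3, 5] / [4, 6];  Q = [1, 2] / [3, 5] / [4, 6];  common shape = (2, 2, 2)

Row-insert the values π_1, π_2, … into P one at a time, bumping the leftmost entry strictly greater than the inserted value down to the next row. The recording tableau Q records, in position (i, j), the step at which that cell was added to P.
  Insert 4 (step 1): P = [4];  Q = [1]
  Insert 6 (step 2): P = [4, 6];  Q = [1, 2]
  Insert 3 (step 3): P = [3, 6] / [4];  Q = [1, 2] / [3]
  Insert 1 (step 4): P = [1, 6] / [3] / [4];  Q = [1, 2] / [3] / [4]
  Insert 5 (step 5): P = [1, 5] / [3, 6] / [4];  Q = [1, 2] / [3, 5] / [4]
  Insert 2 (step 6): P = [1, 2] / [3, 5] / [4, 6];  Q = [1, 2] / [3, 5] / [4, 6]
Final shape: (2, 2, 2).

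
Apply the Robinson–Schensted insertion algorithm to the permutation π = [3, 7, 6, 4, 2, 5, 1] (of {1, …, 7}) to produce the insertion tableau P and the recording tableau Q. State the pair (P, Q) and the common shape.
P = [1, 4, 5] / [2] / [3] / [6] / [7];  Q = [1, 2, 6] / [3] / [4] / [5] / [7];  common shape = (3, 1, 1, 1, 1)

Row-insert the values π_1, π_2, … into P one at a time, bumping the leftmost entry strictly greater than the inserted value down to the next row. The recording tableau Q records, in position (i, j), the step at which that cell was added to P.
  Insert 3 (step 1): P = [3];  Q = [1]
  Insert 7 (step 2): P = [3, 7];  Q = [1, 2]
  Insert 6 (step 3): P = [3, 6] / [7];  Q = [1, 2] / [3]
  Insert 4 (step 4): P = [3, 4] / [6] / [7];  Q = [1, 2] / [3] / [4]
  Insert 2 (step 5): P = [2, 4] / [3] / [6] / [7];  Q = [1, 2] / [3] / [4] / [5]
  Insert 5 (step 6): P = [2, 4, 5] / [3] / [6] / [7];  Q = [1, 2, 6] / [3] / [4] / [5]
  Insert 1 (step 7): P = [1, 4, 5] / [2] / [3] / [6] / [7];  Q = [1, 2, 6] / [3] / [4] / [5] / [7]
Final shape: (3, 1, 1, 1, 1).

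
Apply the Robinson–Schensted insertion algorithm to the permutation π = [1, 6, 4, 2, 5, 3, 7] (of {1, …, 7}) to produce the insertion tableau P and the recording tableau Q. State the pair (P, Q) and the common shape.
P = [1, 2, 3, 7] / [4, 5] / [6];  Q = [1, 2, 5, 7] / [3, 6] / [4];  common shape = (4, 2, 1)

Row-insert the values π_1, π_2, … into P one at a time, bumping the leftmost entry strictly greater than the inserted value down to the next row. The recording tableau Q records, in position (i, j), the step at which that cell was added to P.
  Insert 1 (step 1): P = [1];  Q = [1]
  Insert 6 (step 2): P = [1, 6];  Q = [1, 2]
  Insert 4 (step 3): P = [1, 4] / [6];  Q = [1, 2] / [3]
  Insert 2 (step 4): P = [1, 2] / [4] / [6];  Q = [1, 2] / [3] / [4]
  Insert 5 (step 5): P = [1, 2, 5] / [4] / [6];  Q = [1, 2, 5] / [3] / [4]
  Insert 3 (step 6): P = [1, 2, 3] / [4, 5] / [6];  Q = [1, 2, 5] / [3, 6] / [4]
  Insert 7 (step 7): P = [1, 2, 3, 7] / [4, 5] / [6];  Q = [1, 2, 5, 7] / [3, 6] / [4]
Final shape: (4, 2, 1).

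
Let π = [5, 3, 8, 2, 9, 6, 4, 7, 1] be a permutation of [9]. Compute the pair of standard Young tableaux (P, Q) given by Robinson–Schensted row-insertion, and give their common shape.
P = [1, 4, 7] / [2, 6, 9] / [3, 8] / [5];  Q = [1, 3, 5] / [2, 6, 8] / [4, 7] / [9];  common shape = (3, 3, 2, 1)

Row-insert the values π_1, π_2, … into P one at a time, bumping the leftmost entry strictly greater than the inserted value down to the next row. The recording tableau Q records, in position (i, j), the step at which that cell was added to P.
  Insert 5 (step 1): P = [5];  Q = [1]
  Insert 3 (step 2): P = [3] / [5];  Q = [1] / [2]
  Insert 8 (step 3): P = [3, 8] / [5];  Q = [1, 3] / [2]
  Insert 2 (step 4): P = [2, 8] / [3] / [5];  Q = [1, 3] / [2] / [4]
  Insert 9 (step 5): P = [2, 8, 9] / [3] / [5];  Q = [1, 3, 5] / [2] / [4]
  Insert 6 (step 6): P = [2, 6, 9] / [3, 8] / [5];  Q = [1, 3, 5] / [2, 6] / [4]
  Insert 4 (step 7): P = [2, 4, 9] / [3, 6] / [5, 8];  Q = [1, 3, 5] / [2, 6] / [4, 7]
  Insert 7 (step 8): P = [2, 4, 7] / [3, 6, 9] / [5, 8];  Q = [1, 3, 5] / [2, 6, 8] / [4, 7]
  Insert 1 (step 9): P = [1, 4, 7] / [2, 6, 9] / [3, 8] / [5];  Q = [1, 3, 5] / [2, 6, 8] / [4, 7] / [9]
Final shape: (3, 3, 2, 1).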